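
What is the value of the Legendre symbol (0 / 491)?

Top reduces to 0: gcd > 1, so the symbol is 0.

0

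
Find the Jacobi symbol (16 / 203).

Pull out 2^4: since 203 ≡ 3 (mod 8), (2/203) = -1, so (2/203)^4 = +1.
Reached (1/203) = 1. Collecting the sign flips along the way, the symbol is +1.

1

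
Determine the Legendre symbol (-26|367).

Euler's criterion: (-26/367) ≡ 341^183 (mod 367).
341^2 ≡ 309 (mod 367)
341^4 ≡ 61 (mod 367)
341^8 ≡ 51 (mod 367)
341^16 ≡ 32 (mod 367)
341^32 ≡ 290 (mod 367)
341^64 ≡ 57 (mod 367)
341^128 ≡ 313 (mod 367)
341^183 = 341^(128+32+16+4+2+1) ≡ 366 (mod 367).
Result is 366 ≡ −1, so (-26/367) = −1.

-1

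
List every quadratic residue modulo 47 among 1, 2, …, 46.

Square k = 1,…,23 (k and 47−k give the same square):
1²=1, 2²=4, 3²=9, 4²=16, 5²=25, 6²=36, 7²≡2, 8²≡17, 9²≡34, 10²≡6, 11²≡27, 12²≡3, 13²≡28, 14²≡8, 15²≡37, 16²≡21, 17²≡7, 18²≡42, 19²≡32, 20²≡24, 21²≡18, 22²≡14, 23²≡12 (mod 47).
So the quadratic residues mod 47 are {1, 2, 3, 4, 6, 7, 8, 9, 12, 14, 16, 17, 18, 21, 24, 25, 27, 28, 32, 34, 36, 37, 42}.

1, 2, 3, 4, 6, 7, 8, 9, 12, 14, 16, 17, 18, 21, 24, 25, 27, 28, 32, 34, 36, 37, 42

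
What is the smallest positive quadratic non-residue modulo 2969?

3

(2/2969) = +1, so 2 is a residue.
(3/2969) = −1, so 3 is the smallest positive non-residue mod 2969.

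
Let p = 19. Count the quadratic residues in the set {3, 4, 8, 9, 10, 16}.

(3/19) = -1 → non-residue.
(4/19) = +1 → QR.
(8/19) = -1 → non-residue.
(9/19) = +1 → QR.
(10/19) = -1 → non-residue.
(16/19) = +1 → QR.
Total quadratic residues among the 6: 3.

3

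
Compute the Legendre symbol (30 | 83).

Pull out 2: since 83 ≡ 3 (mod 8), (2/83) = -1.
Reciprocity: 15 ≡ 3 and 83 ≡ 3 (mod 4), so (15/83) = −(83/15).
Reduce top mod 15: now compute (8/15).
Pull out 2^3: since 15 ≡ 7 (mod 8), (2/15) = +1, so (2/15)^3 = +1.
Reached (1/15) = 1. Collecting the sign flips along the way, the symbol is +1.

1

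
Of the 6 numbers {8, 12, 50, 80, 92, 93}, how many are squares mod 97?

4

(8/97) = +1 → QR.
(12/97) = +1 → QR.
(50/97) = +1 → QR.
(80/97) = -1 → non-residue.
(92/97) = -1 → non-residue.
(93/97) = +1 → QR.
Total quadratic residues among the 6: 4.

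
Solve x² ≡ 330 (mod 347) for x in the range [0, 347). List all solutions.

32, 315

Since 347 ≡ 3 (mod 4), a square root of 330 is 330^((347+1)/4) = 330^87 mod 347.
Repeated squaring: 330^2≡289, 330^4≡241, 330^8≡132, 330^16≡74, 330^32≡271, 330^64≡224 (mod 347).
330^87 = 330^(64+16+4+2+1) ≡ 315 (mod 347).
Check: 315² = 99225 ≡ 330 (mod 347). The two roots are 32 and 315.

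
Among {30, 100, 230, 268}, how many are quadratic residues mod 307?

(30/307) = -1 → non-residue.
(100/307) = +1 → QR.
(230/307) = -1 → non-residue.
(268/307) = -1 → non-residue.
Total quadratic residues among the 4: 1.

1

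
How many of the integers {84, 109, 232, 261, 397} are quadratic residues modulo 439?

(84/439) = -1 → non-residue.
(109/439) = +1 → QR.
(232/439) = +1 → QR.
(261/439) = +1 → QR.
(397/439) = +1 → QR.
Total quadratic residues among the 5: 4.

4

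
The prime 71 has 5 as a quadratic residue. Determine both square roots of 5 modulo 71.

17, 54

Since 71 ≡ 3 (mod 4), a square root of 5 is 5^((71+1)/4) = 5^18 mod 71.
Repeated squaring: 5^2≡25, 5^4≡57, 5^8≡54, 5^16≡5 (mod 71).
5^18 = 5^(16+2) ≡ 54 (mod 71).
Check: 54² = 2916 ≡ 5 (mod 71). The two roots are 17 and 54.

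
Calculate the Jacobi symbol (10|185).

0

Pull out 2: since 185 ≡ 1 (mod 8), (2/185) = +1.
Reciprocity: 5 ≡ 1 and 185 ≡ 1 (mod 4), so (5/185) = +(185/5).
Reduce top mod 5: now compute (0/5).
Top reduces to 0: gcd > 1, so the symbol is 0.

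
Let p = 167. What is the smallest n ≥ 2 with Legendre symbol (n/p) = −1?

5

(2/167) = +1, so 2 is a residue.
(3/167) = +1, so 3 is a residue.
(4/167) = +1, so 4 is a residue.
(5/167) = −1, so 5 is the smallest positive non-residue mod 167.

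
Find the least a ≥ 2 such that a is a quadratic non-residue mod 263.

(2/263) = +1, so 2 is a residue.
(3/263) = +1, so 3 is a residue.
(4/263) = +1, so 4 is a residue.
(5/263) = −1, so 5 is the smallest positive non-residue mod 263.

5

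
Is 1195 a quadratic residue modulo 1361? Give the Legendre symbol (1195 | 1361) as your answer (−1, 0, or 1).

Reciprocity: 1195 ≡ 3 and 1361 ≡ 1 (mod 4), so (1195/1361) = +(1361/1195).
Reduce top mod 1195: now compute (166/1195).
Pull out 2: since 1195 ≡ 3 (mod 8), (2/1195) = -1.
Reciprocity: 83 ≡ 3 and 1195 ≡ 3 (mod 4), so (83/1195) = −(1195/83).
Reduce top mod 83: now compute (33/83).
Reciprocity: 33 ≡ 1 and 83 ≡ 3 (mod 4), so (33/83) = +(83/33).
Reduce top mod 33: now compute (17/33).
Reciprocity: 17 ≡ 1 and 33 ≡ 1 (mod 4), so (17/33) = +(33/17).
Reduce top mod 17: now compute (16/17).
Pull out 2^4: since 17 ≡ 1 (mod 8), (2/17) = +1, so (2/17)^4 = +1.
Reached (1/17) = 1. Collecting the sign flips along the way, the symbol is +1.

1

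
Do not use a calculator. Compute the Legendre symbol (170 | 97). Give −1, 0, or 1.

Euler's criterion: (170/97) ≡ 73^48 (mod 97).
73^2 ≡ 91 (mod 97)
73^4 ≡ 36 (mod 97)
73^8 ≡ 35 (mod 97)
73^16 ≡ 61 (mod 97)
73^32 ≡ 35 (mod 97)
73^48 = 73^(32+16) ≡ 1 (mod 97).
Result is 1, so (170/97) = 1.

1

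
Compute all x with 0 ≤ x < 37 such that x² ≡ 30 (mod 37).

37 ≡ 1 (mod 4), so we find a root by search.
Trying successive values, 17² = 289 ≡ 30 (mod 37). The other root is 37 − 17 = 20.

17, 20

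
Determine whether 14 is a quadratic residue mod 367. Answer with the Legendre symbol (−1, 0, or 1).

1

Pull out 2: since 367 ≡ 7 (mod 8), (2/367) = +1.
Reciprocity: 7 ≡ 3 and 367 ≡ 3 (mod 4), so (7/367) = −(367/7).
Reduce top mod 7: now compute (3/7).
Reciprocity: 3 ≡ 3 and 7 ≡ 3 (mod 4), so (3/7) = −(7/3).
Reduce top mod 3: now compute (1/3).
Reached (1/3) = 1. Collecting the sign flips along the way, the symbol is +1.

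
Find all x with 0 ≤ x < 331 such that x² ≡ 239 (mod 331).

Since 331 ≡ 3 (mod 4), a square root of 239 is 239^((331+1)/4) = 239^83 mod 331.
Repeated squaring: 239^2≡189, 239^4≡304, 239^8≡67, 239^16≡186, 239^32≡172, 239^64≡125 (mod 331).
239^83 = 239^(64+16+2+1) ≡ 153 (mod 331).
Check: 153² = 23409 ≡ 239 (mod 331). The two roots are 153 and 178.

153, 178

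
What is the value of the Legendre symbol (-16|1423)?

First reduce: -16 ≡ 1407 (mod 1423).
Reciprocity: 1407 ≡ 3 and 1423 ≡ 3 (mod 4), so (1407/1423) = −(1423/1407).
Reduce top mod 1407: now compute (16/1407).
Pull out 2^4: since 1407 ≡ 7 (mod 8), (2/1407) = +1, so (2/1407)^4 = +1.
Reached (1/1407) = 1. Collecting the sign flips along the way, the symbol is -1.

-1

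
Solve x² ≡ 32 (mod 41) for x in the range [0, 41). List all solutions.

41 ≡ 1 (mod 4), so we find a root by search.
Trying successive values, 14² = 196 ≡ 32 (mod 41). The other root is 41 − 14 = 27.

14, 27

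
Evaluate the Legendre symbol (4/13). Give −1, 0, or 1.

Euler's criterion: (4/13) ≡ 4^6 (mod 13).
4^2 ≡ 3 (mod 13)
4^4 ≡ 9 (mod 13)
4^6 = 4^(4+2) ≡ 1 (mod 13).
Result is 1, so (4/13) = 1.

1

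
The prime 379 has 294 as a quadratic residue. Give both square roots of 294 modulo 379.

Since 379 ≡ 3 (mod 4), a square root of 294 is 294^((379+1)/4) = 294^95 mod 379.
Repeated squaring: 294^2≡24, 294^4≡197, 294^8≡151, 294^16≡61, 294^32≡310, 294^64≡213 (mod 379).
294^95 = 294^(64+16+8+4+2+1) ≡ 271 (mod 379).
Check: 271² = 73441 ≡ 294 (mod 379). The two roots are 108 and 271.

108, 271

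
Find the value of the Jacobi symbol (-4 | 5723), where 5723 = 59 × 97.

First reduce: -4 ≡ 5719 (mod 5723).
Reciprocity: 5719 ≡ 3 and 5723 ≡ 3 (mod 4), so (5719/5723) = −(5723/5719).
Reduce top mod 5719: now compute (4/5719).
Pull out 2^2: since 5719 ≡ 7 (mod 8), (2/5719) = +1, so (2/5719)^2 = +1.
Reached (1/5719) = 1. Collecting the sign flips along the way, the symbol is -1.

-1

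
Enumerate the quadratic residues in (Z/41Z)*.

Square k = 1,…,20 (k and 41−k give the same square):
1²=1, 2²=4, 3²=9, 4²=16, 5²=25, 6²=36, 7²≡8, 8²≡23, 9²≡40, 10²≡18, 11²≡39, 12²≡21, 13²≡5, 14²≡32, 15²≡20, 16²≡10, 17²≡2, 18²≡37, 19²≡33, 20²≡31 (mod 41).
So the quadratic residues mod 41 are {1, 2, 4, 5, 8, 9, 10, 16, 18, 20, 21, 23, 25, 31, 32, 33, 36, 37, 39, 40}.

1 2 4 5 8 9 10 16 18 20 21 23 25 31 32 33 36 37 39 40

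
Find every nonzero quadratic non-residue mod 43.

2,3,5,7,8,12,18,19,20,22,26,27,28,29,30,32,33,34,37,39,42

Square k = 1,…,21 (k and 43−k give the same square):
1²=1, 2²=4, 3²=9, 4²=16, 5²=25, 6²=36, 7²≡6, 8²≡21, 9²≡38, 10²≡14, 11²≡35, 12²≡15, 13²≡40, 14²≡24, 15²≡10, 16²≡41, 17²≡31, 18²≡23, 19²≡17, 20²≡13, 21²≡11 (mod 43).
The residues are {1, 4, 6, 9, 10, 11, 13, 14, 15, 16, 17, 21, 23, 24, 25, 31, 35, 36, 38, 40, 41}; the non-residues are the remaining 21 nonzero classes.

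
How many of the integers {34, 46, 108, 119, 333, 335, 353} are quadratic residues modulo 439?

(34/439) = -1 → non-residue.
(46/439) = -1 → non-residue.
(108/439) = -1 → non-residue.
(119/439) = -1 → non-residue.
(333/439) = -1 → non-residue.
(335/439) = -1 → non-residue.
(353/439) = +1 → QR.
Total quadratic residues among the 7: 1.

1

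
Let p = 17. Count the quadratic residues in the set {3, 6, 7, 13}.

1

(3/17) = -1 → non-residue.
(6/17) = -1 → non-residue.
(7/17) = -1 → non-residue.
(13/17) = +1 → QR.
Total quadratic residues among the 4: 1.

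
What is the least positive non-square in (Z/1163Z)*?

2

(2/1163) = −1, so 2 is the smallest positive non-residue mod 1163.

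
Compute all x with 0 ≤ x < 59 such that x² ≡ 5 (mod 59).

Since 59 ≡ 3 (mod 4), a square root of 5 is 5^((59+1)/4) = 5^15 mod 59.
Repeated squaring: 5^2≡25, 5^4≡35, 5^8≡45 (mod 59).
5^15 = 5^(8+4+2+1) ≡ 51 (mod 59).
Check: 51² = 2601 ≡ 5 (mod 59). The two roots are 8 and 51.

8, 51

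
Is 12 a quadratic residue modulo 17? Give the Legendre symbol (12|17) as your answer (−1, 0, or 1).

-1

Pull out 2^2: since 17 ≡ 1 (mod 8), (2/17) = +1, so (2/17)^2 = +1.
Reciprocity: 3 ≡ 3 and 17 ≡ 1 (mod 4), so (3/17) = +(17/3).
Reduce top mod 3: now compute (2/3).
Pull out 2: since 3 ≡ 3 (mod 8), (2/3) = -1.
Reached (1/3) = 1. Collecting the sign flips along the way, the symbol is -1.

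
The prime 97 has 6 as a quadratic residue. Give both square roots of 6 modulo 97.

97 ≡ 1 (mod 4), so we find a root by search.
Trying successive values, 43² = 1849 ≡ 6 (mod 97). The other root is 97 − 43 = 54.

43, 54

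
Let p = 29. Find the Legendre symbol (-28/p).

Euler's criterion: (-28/29) ≡ 1^14 (mod 29).
1^2 ≡ 1 (mod 29)
1^4 ≡ 1 (mod 29)
1^8 ≡ 1 (mod 29)
1^14 = 1^(8+4+2) ≡ 1 (mod 29).
Result is 1, so (-28/29) = 1.

1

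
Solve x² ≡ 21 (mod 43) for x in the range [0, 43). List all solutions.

Since 43 ≡ 3 (mod 4), a square root of 21 is 21^((43+1)/4) = 21^11 mod 43.
Repeated squaring: 21^2≡11, 21^4≡35, 21^8≡21 (mod 43).
21^11 = 21^(8+2+1) ≡ 35 (mod 43).
Check: 35² = 1225 ≡ 21 (mod 43). The two roots are 8 and 35.

8, 35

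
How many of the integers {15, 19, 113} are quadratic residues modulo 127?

3

(15/127) = +1 → QR.
(19/127) = +1 → QR.
(113/127) = +1 → QR.
Total quadratic residues among the 3: 3.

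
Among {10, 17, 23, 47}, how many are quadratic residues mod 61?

1

(10/61) = -1 → non-residue.
(17/61) = -1 → non-residue.
(23/61) = -1 → non-residue.
(47/61) = +1 → QR.
Total quadratic residues among the 4: 1.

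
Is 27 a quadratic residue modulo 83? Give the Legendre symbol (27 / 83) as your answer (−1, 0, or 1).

Reciprocity: 27 ≡ 3 and 83 ≡ 3 (mod 4), so (27/83) = −(83/27).
Reduce top mod 27: now compute (2/27).
Pull out 2: since 27 ≡ 3 (mod 8), (2/27) = -1.
Reached (1/27) = 1. Collecting the sign flips along the way, the symbol is +1.

1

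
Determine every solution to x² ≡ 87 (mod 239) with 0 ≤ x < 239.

Since 239 ≡ 3 (mod 4), a square root of 87 is 87^((239+1)/4) = 87^60 mod 239.
Repeated squaring: 87^2≡160, 87^4≡27, 87^8≡12, 87^16≡144, 87^32≡182 (mod 239).
87^60 = 87^(32+16+8+4) ≡ 200 (mod 239).
Check: 200² = 40000 ≡ 87 (mod 239). The two roots are 39 and 200.

39, 200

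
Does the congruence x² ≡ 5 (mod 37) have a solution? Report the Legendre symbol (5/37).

-1

Reciprocity: 5 ≡ 1 and 37 ≡ 1 (mod 4), so (5/37) = +(37/5).
Reduce top mod 5: now compute (2/5).
Pull out 2: since 5 ≡ 5 (mod 8), (2/5) = -1.
Reached (1/5) = 1. Collecting the sign flips along the way, the symbol is -1.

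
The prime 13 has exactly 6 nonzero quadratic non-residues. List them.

2,5,6,7,8,11

Square k = 1,…,6 (k and 13−k give the same square):
1²=1, 2²=4, 3²=9, 4²≡3, 5²≡12, 6²≡10 (mod 13).
The residues are {1, 3, 4, 9, 10, 12}; the non-residues are the remaining 6 nonzero classes.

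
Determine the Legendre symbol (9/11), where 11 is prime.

1

Reciprocity: 9 ≡ 1 and 11 ≡ 3 (mod 4), so (9/11) = +(11/9).
Reduce top mod 9: now compute (2/9).
Pull out 2: since 9 ≡ 1 (mod 8), (2/9) = +1.
Reached (1/9) = 1. Collecting the sign flips along the way, the symbol is +1.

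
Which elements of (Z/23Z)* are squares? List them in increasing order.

Square k = 1,…,11 (k and 23−k give the same square):
1²=1, 2²=4, 3²=9, 4²=16, 5²≡2, 6²≡13, 7²≡3, 8²≡18, 9²≡12, 10²≡8, 11²≡6 (mod 23).
So the quadratic residues mod 23 are {1, 2, 3, 4, 6, 8, 9, 12, 13, 16, 18}.

1, 2, 3, 4, 6, 8, 9, 12, 13, 16, 18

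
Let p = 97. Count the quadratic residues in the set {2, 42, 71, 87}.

1

(2/97) = +1 → QR.
(42/97) = -1 → non-residue.
(71/97) = -1 → non-residue.
(87/97) = -1 → non-residue.
Total quadratic residues among the 4: 1.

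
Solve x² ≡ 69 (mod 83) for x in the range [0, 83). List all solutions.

22, 61

Since 83 ≡ 3 (mod 4), a square root of 69 is 69^((83+1)/4) = 69^21 mod 83.
Repeated squaring: 69^2≡30, 69^4≡70, 69^8≡3, 69^16≡9 (mod 83).
69^21 = 69^(16+4+1) ≡ 61 (mod 83).
Check: 61² = 3721 ≡ 69 (mod 83). The two roots are 22 and 61.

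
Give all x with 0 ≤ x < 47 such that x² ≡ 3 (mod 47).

12, 35

Since 47 ≡ 3 (mod 4), a square root of 3 is 3^((47+1)/4) = 3^12 mod 47.
Repeated squaring: 3^2≡9, 3^4≡34, 3^8≡28 (mod 47).
3^12 = 3^(8+4) ≡ 12 (mod 47).
Check: 12² = 144 ≡ 3 (mod 47). The two roots are 12 and 35.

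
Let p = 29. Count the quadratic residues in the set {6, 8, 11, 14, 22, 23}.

(6/29) = +1 → QR.
(8/29) = -1 → non-residue.
(11/29) = -1 → non-residue.
(14/29) = -1 → non-residue.
(22/29) = +1 → QR.
(23/29) = +1 → QR.
Total quadratic residues among the 6: 3.

3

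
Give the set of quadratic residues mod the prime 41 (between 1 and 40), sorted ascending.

1,2,4,5,8,9,10,16,18,20,21,23,25,31,32,33,36,37,39,40

Square k = 1,…,20 (k and 41−k give the same square):
1²=1, 2²=4, 3²=9, 4²=16, 5²=25, 6²=36, 7²≡8, 8²≡23, 9²≡40, 10²≡18, 11²≡39, 12²≡21, 13²≡5, 14²≡32, 15²≡20, 16²≡10, 17²≡2, 18²≡37, 19²≡33, 20²≡31 (mod 41).
So the quadratic residues mod 41 are {1, 2, 4, 5, 8, 9, 10, 16, 18, 20, 21, 23, 25, 31, 32, 33, 36, 37, 39, 40}.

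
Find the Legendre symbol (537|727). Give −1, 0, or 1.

-1

Reciprocity: 537 ≡ 1 and 727 ≡ 3 (mod 4), so (537/727) = +(727/537).
Reduce top mod 537: now compute (190/537).
Pull out 2: since 537 ≡ 1 (mod 8), (2/537) = +1.
Reciprocity: 95 ≡ 3 and 537 ≡ 1 (mod 4), so (95/537) = +(537/95).
Reduce top mod 95: now compute (62/95).
Pull out 2: since 95 ≡ 7 (mod 8), (2/95) = +1.
Reciprocity: 31 ≡ 3 and 95 ≡ 3 (mod 4), so (31/95) = −(95/31).
Reduce top mod 31: now compute (2/31).
Pull out 2: since 31 ≡ 7 (mod 8), (2/31) = +1.
Reached (1/31) = 1. Collecting the sign flips along the way, the symbol is -1.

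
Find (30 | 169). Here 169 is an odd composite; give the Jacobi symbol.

1

Pull out 2: since 169 ≡ 1 (mod 8), (2/169) = +1.
Reciprocity: 15 ≡ 3 and 169 ≡ 1 (mod 4), so (15/169) = +(169/15).
Reduce top mod 15: now compute (4/15).
Pull out 2^2: since 15 ≡ 7 (mod 8), (2/15) = +1, so (2/15)^2 = +1.
Reached (1/15) = 1. Collecting the sign flips along the way, the symbol is +1.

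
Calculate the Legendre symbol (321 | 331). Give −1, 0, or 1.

1

Reciprocity: 321 ≡ 1 and 331 ≡ 3 (mod 4), so (321/331) = +(331/321).
Reduce top mod 321: now compute (10/321).
Pull out 2: since 321 ≡ 1 (mod 8), (2/321) = +1.
Reciprocity: 5 ≡ 1 and 321 ≡ 1 (mod 4), so (5/321) = +(321/5).
Reduce top mod 5: now compute (1/5).
Reached (1/5) = 1. Collecting the sign flips along the way, the symbol is +1.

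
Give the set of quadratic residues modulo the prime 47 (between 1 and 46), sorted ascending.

Square k = 1,…,23 (k and 47−k give the same square):
1²=1, 2²=4, 3²=9, 4²=16, 5²=25, 6²=36, 7²≡2, 8²≡17, 9²≡34, 10²≡6, 11²≡27, 12²≡3, 13²≡28, 14²≡8, 15²≡37, 16²≡21, 17²≡7, 18²≡42, 19²≡32, 20²≡24, 21²≡18, 22²≡14, 23²≡12 (mod 47).
So the quadratic residues mod 47 are {1, 2, 3, 4, 6, 7, 8, 9, 12, 14, 16, 17, 18, 21, 24, 25, 27, 28, 32, 34, 36, 37, 42}.

1, 2, 3, 4, 6, 7, 8, 9, 12, 14, 16, 17, 18, 21, 24, 25, 27, 28, 32, 34, 36, 37, 42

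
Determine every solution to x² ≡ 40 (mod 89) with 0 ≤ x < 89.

89 ≡ 1 (mod 4), so we find a root by search.
Trying successive values, 29² = 841 ≡ 40 (mod 89). The other root is 89 − 29 = 60.

29, 60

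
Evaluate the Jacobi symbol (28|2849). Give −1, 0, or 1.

0

Pull out 2^2: since 2849 ≡ 1 (mod 8), (2/2849) = +1, so (2/2849)^2 = +1.
Reciprocity: 7 ≡ 3 and 2849 ≡ 1 (mod 4), so (7/2849) = +(2849/7).
Reduce top mod 7: now compute (0/7).
Top reduces to 0: gcd > 1, so the symbol is 0.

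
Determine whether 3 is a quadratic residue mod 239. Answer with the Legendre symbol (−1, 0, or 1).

Reciprocity: 3 ≡ 3 and 239 ≡ 3 (mod 4), so (3/239) = −(239/3).
Reduce top mod 3: now compute (2/3).
Pull out 2: since 3 ≡ 3 (mod 8), (2/3) = -1.
Reached (1/3) = 1. Collecting the sign flips along the way, the symbol is +1.

1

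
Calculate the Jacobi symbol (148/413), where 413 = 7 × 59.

-1

Pull out 2^2: since 413 ≡ 5 (mod 8), (2/413) = -1, so (2/413)^2 = +1.
Reciprocity: 37 ≡ 1 and 413 ≡ 1 (mod 4), so (37/413) = +(413/37).
Reduce top mod 37: now compute (6/37).
Pull out 2: since 37 ≡ 5 (mod 8), (2/37) = -1.
Reciprocity: 3 ≡ 3 and 37 ≡ 1 (mod 4), so (3/37) = +(37/3).
Reduce top mod 3: now compute (1/3).
Reached (1/3) = 1. Collecting the sign flips along the way, the symbol is -1.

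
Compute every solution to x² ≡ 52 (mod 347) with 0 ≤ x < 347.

112, 235

Since 347 ≡ 3 (mod 4), a square root of 52 is 52^((347+1)/4) = 52^87 mod 347.
Repeated squaring: 52^2≡275, 52^4≡326, 52^8≡94, 52^16≡161, 52^32≡243, 52^64≡59 (mod 347).
52^87 = 52^(64+16+4+2+1) ≡ 235 (mod 347).
Check: 235² = 55225 ≡ 52 (mod 347). The two roots are 112 and 235.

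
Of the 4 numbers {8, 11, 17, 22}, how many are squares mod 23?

(8/23) = +1 → QR.
(11/23) = -1 → non-residue.
(17/23) = -1 → non-residue.
(22/23) = -1 → non-residue.
Total quadratic residues among the 4: 1.

1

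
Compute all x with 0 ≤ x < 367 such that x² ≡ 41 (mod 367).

96, 271

Since 367 ≡ 3 (mod 4), a square root of 41 is 41^((367+1)/4) = 41^92 mod 367.
Repeated squaring: 41^2≡213, 41^4≡228, 41^8≡237, 41^16≡18, 41^32≡324, 41^64≡14 (mod 367).
41^92 = 41^(64+16+8+4) ≡ 271 (mod 367).
Check: 271² = 73441 ≡ 41 (mod 367). The two roots are 96 and 271.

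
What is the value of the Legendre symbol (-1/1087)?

-1

First reduce: -1 ≡ 1086 (mod 1087).
Pull out 2: since 1087 ≡ 7 (mod 8), (2/1087) = +1.
Reciprocity: 543 ≡ 3 and 1087 ≡ 3 (mod 4), so (543/1087) = −(1087/543).
Reduce top mod 543: now compute (1/543).
Reached (1/543) = 1. Collecting the sign flips along the way, the symbol is -1.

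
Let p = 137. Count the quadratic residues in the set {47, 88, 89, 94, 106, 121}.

2

(47/137) = -1 → non-residue.
(88/137) = +1 → QR.
(89/137) = -1 → non-residue.
(94/137) = -1 → non-residue.
(106/137) = -1 → non-residue.
(121/137) = +1 → QR.
Total quadratic residues among the 6: 2.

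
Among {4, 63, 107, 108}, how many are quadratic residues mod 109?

(4/109) = +1 → QR.
(63/109) = +1 → QR.
(107/109) = -1 → non-residue.
(108/109) = +1 → QR.
Total quadratic residues among the 4: 3.

3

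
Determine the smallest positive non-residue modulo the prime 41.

(2/41) = +1, so 2 is a residue.
(3/41) = −1, so 3 is the smallest positive non-residue mod 41.

3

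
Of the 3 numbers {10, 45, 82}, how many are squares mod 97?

0

(10/97) = -1 → non-residue.
(45/97) = -1 → non-residue.
(82/97) = -1 → non-residue.
Total quadratic residues among the 3: 0.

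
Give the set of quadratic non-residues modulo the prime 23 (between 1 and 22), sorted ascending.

Square k = 1,…,11 (k and 23−k give the same square):
1²=1, 2²=4, 3²=9, 4²=16, 5²≡2, 6²≡13, 7²≡3, 8²≡18, 9²≡12, 10²≡8, 11²≡6 (mod 23).
The residues are {1, 2, 3, 4, 6, 8, 9, 12, 13, 16, 18}; the non-residues are the remaining 11 nonzero classes.

5 7 10 11 14 15 17 19 20 21 22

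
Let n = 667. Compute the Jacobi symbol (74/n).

-1

Pull out 2: since 667 ≡ 3 (mod 8), (2/667) = -1.
Reciprocity: 37 ≡ 1 and 667 ≡ 3 (mod 4), so (37/667) = +(667/37).
Reduce top mod 37: now compute (1/37).
Reached (1/37) = 1. Collecting the sign flips along the way, the symbol is -1.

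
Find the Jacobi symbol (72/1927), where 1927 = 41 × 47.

Pull out 2^3: since 1927 ≡ 7 (mod 8), (2/1927) = +1, so (2/1927)^3 = +1.
Reciprocity: 9 ≡ 1 and 1927 ≡ 3 (mod 4), so (9/1927) = +(1927/9).
Reduce top mod 9: now compute (1/9).
Reached (1/9) = 1. Collecting the sign flips along the way, the symbol is +1.

1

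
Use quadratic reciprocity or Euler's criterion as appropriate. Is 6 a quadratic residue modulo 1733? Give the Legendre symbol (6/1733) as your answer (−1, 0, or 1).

1

Pull out 2: since 1733 ≡ 5 (mod 8), (2/1733) = -1.
Reciprocity: 3 ≡ 3 and 1733 ≡ 1 (mod 4), so (3/1733) = +(1733/3).
Reduce top mod 3: now compute (2/3).
Pull out 2: since 3 ≡ 3 (mod 8), (2/3) = -1.
Reached (1/3) = 1. Collecting the sign flips along the way, the symbol is +1.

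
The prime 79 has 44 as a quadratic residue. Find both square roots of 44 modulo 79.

Since 79 ≡ 3 (mod 4), a square root of 44 is 44^((79+1)/4) = 44^20 mod 79.
Repeated squaring: 44^2≡40, 44^4≡20, 44^8≡5, 44^16≡25 (mod 79).
44^20 = 44^(16+4) ≡ 26 (mod 79).
Check: 26² = 676 ≡ 44 (mod 79). The two roots are 26 and 53.

26, 53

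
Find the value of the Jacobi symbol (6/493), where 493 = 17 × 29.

Pull out 2: since 493 ≡ 5 (mod 8), (2/493) = -1.
Reciprocity: 3 ≡ 3 and 493 ≡ 1 (mod 4), so (3/493) = +(493/3).
Reduce top mod 3: now compute (1/3).
Reached (1/3) = 1. Collecting the sign flips along the way, the symbol is -1.

-1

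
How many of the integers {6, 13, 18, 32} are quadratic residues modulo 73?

3

(6/73) = +1 → QR.
(13/73) = -1 → non-residue.
(18/73) = +1 → QR.
(32/73) = +1 → QR.
Total quadratic residues among the 4: 3.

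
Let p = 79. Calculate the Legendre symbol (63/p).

Reciprocity: 63 ≡ 3 and 79 ≡ 3 (mod 4), so (63/79) = −(79/63).
Reduce top mod 63: now compute (16/63).
Pull out 2^4: since 63 ≡ 7 (mod 8), (2/63) = +1, so (2/63)^4 = +1.
Reached (1/63) = 1. Collecting the sign flips along the way, the symbol is -1.

-1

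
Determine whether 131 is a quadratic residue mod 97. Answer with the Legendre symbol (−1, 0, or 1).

Euler's criterion: (131/97) ≡ 34^48 (mod 97).
34^2 ≡ 89 (mod 97)
34^4 ≡ 64 (mod 97)
34^8 ≡ 22 (mod 97)
34^16 ≡ 96 (mod 97)
34^32 ≡ 1 (mod 97)
34^48 = 34^(32+16) ≡ 96 (mod 97).
Result is 96 ≡ −1, so (131/97) = −1.

-1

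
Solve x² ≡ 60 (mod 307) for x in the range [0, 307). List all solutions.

47, 260

Since 307 ≡ 3 (mod 4), a square root of 60 is 60^((307+1)/4) = 60^77 mod 307.
Repeated squaring: 60^2≡223, 60^4≡302, 60^8≡25, 60^16≡11, 60^32≡121, 60^64≡212 (mod 307).
60^77 = 60^(64+8+4+1) ≡ 260 (mod 307).
Check: 260² = 67600 ≡ 60 (mod 307). The two roots are 47 and 260.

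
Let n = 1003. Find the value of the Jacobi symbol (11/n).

Reciprocity: 11 ≡ 3 and 1003 ≡ 3 (mod 4), so (11/1003) = −(1003/11).
Reduce top mod 11: now compute (2/11).
Pull out 2: since 11 ≡ 3 (mod 8), (2/11) = -1.
Reached (1/11) = 1. Collecting the sign flips along the way, the symbol is +1.

1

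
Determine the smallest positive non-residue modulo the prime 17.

(2/17) = +1, so 2 is a residue.
(3/17) = −1, so 3 is the smallest positive non-residue mod 17.

3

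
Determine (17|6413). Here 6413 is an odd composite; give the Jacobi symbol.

Reciprocity: 17 ≡ 1 and 6413 ≡ 1 (mod 4), so (17/6413) = +(6413/17).
Reduce top mod 17: now compute (4/17).
Pull out 2^2: since 17 ≡ 1 (mod 8), (2/17) = +1, so (2/17)^2 = +1.
Reached (1/17) = 1. Collecting the sign flips along the way, the symbol is +1.

1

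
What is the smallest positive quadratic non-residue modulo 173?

(2/173) = −1, so 2 is the smallest positive non-residue mod 173.

2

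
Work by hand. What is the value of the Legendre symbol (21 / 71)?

-1

Euler's criterion: (21/71) ≡ 21^35 (mod 71).
21^2 ≡ 15 (mod 71)
21^4 ≡ 12 (mod 71)
21^8 ≡ 2 (mod 71)
21^16 ≡ 4 (mod 71)
21^32 ≡ 16 (mod 71)
21^35 = 21^(32+2+1) ≡ 70 (mod 71).
Result is 70 ≡ −1, so (21/71) = −1.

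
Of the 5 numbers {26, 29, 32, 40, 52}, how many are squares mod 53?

3

(26/53) = -1 → non-residue.
(29/53) = +1 → QR.
(32/53) = -1 → non-residue.
(40/53) = +1 → QR.
(52/53) = +1 → QR.
Total quadratic residues among the 5: 3.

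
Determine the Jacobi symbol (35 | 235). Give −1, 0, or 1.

0

Reciprocity: 35 ≡ 3 and 235 ≡ 3 (mod 4), so (35/235) = −(235/35).
Reduce top mod 35: now compute (25/35).
Reciprocity: 25 ≡ 1 and 35 ≡ 3 (mod 4), so (25/35) = +(35/25).
Reduce top mod 25: now compute (10/25).
Pull out 2: since 25 ≡ 1 (mod 8), (2/25) = +1.
Reciprocity: 5 ≡ 1 and 25 ≡ 1 (mod 4), so (5/25) = +(25/5).
Reduce top mod 5: now compute (0/5).
Top reduces to 0: gcd > 1, so the symbol is 0.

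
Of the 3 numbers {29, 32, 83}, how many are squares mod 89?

(29/89) = -1 → non-residue.
(32/89) = +1 → QR.
(83/89) = -1 → non-residue.
Total quadratic residues among the 3: 1.

1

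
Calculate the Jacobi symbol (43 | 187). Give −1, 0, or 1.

Reciprocity: 43 ≡ 3 and 187 ≡ 3 (mod 4), so (43/187) = −(187/43).
Reduce top mod 43: now compute (15/43).
Reciprocity: 15 ≡ 3 and 43 ≡ 3 (mod 4), so (15/43) = −(43/15).
Reduce top mod 15: now compute (13/15).
Reciprocity: 13 ≡ 1 and 15 ≡ 3 (mod 4), so (13/15) = +(15/13).
Reduce top mod 13: now compute (2/13).
Pull out 2: since 13 ≡ 5 (mod 8), (2/13) = -1.
Reached (1/13) = 1. Collecting the sign flips along the way, the symbol is -1.

-1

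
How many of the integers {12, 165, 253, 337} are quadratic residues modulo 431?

(12/431) = +1 → QR.
(165/431) = +1 → QR.
(253/431) = +1 → QR.
(337/431) = +1 → QR.
Total quadratic residues among the 4: 4.

4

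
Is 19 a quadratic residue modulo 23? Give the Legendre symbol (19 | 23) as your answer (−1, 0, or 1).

-1

Euler's criterion: (19/23) ≡ 19^11 (mod 23).
19^2 ≡ 16 (mod 23)
19^4 ≡ 3 (mod 23)
19^8 ≡ 9 (mod 23)
19^11 = 19^(8+2+1) ≡ 22 (mod 23).
Result is 22 ≡ −1, so (19/23) = −1.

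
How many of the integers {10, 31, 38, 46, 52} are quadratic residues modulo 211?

2

(10/211) = -1 → non-residue.
(31/211) = -1 → non-residue.
(38/211) = -1 → non-residue.
(46/211) = +1 → QR.
(52/211) = +1 → QR.
Total quadratic residues among the 5: 2.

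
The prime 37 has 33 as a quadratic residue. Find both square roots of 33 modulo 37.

37 ≡ 1 (mod 4), so we find a root by search.
Trying successive values, 12² = 144 ≡ 33 (mod 37). The other root is 37 − 12 = 25.

12, 25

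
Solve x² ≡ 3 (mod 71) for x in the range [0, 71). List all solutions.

Since 71 ≡ 3 (mod 4), a square root of 3 is 3^((71+1)/4) = 3^18 mod 71.
Repeated squaring: 3^2≡9, 3^4≡10, 3^8≡29, 3^16≡60 (mod 71).
3^18 = 3^(16+2) ≡ 43 (mod 71).
Check: 43² = 1849 ≡ 3 (mod 71). The two roots are 28 and 43.

28, 43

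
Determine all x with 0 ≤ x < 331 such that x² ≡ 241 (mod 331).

127, 204

Since 331 ≡ 3 (mod 4), a square root of 241 is 241^((331+1)/4) = 241^83 mod 331.
Repeated squaring: 241^2≡156, 241^4≡173, 241^8≡139, 241^16≡123, 241^32≡234, 241^64≡141 (mod 331).
241^83 = 241^(64+16+2+1) ≡ 127 (mod 331).
Check: 127² = 16129 ≡ 241 (mod 331). The two roots are 127 and 204.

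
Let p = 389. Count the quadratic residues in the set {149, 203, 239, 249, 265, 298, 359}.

4

(149/389) = -1 → non-residue.
(203/389) = -1 → non-residue.
(239/389) = +1 → QR.
(249/389) = +1 → QR.
(265/389) = -1 → non-residue.
(298/389) = +1 → QR.
(359/389) = +1 → QR.
Total quadratic residues among the 7: 4.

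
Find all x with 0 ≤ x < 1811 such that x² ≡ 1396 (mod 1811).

169, 1642

Since 1811 ≡ 3 (mod 4), a square root of 1396 is 1396^((1811+1)/4) = 1396^453 mod 1811.
Repeated squaring: 1396^2≡180, 1396^4≡1613, 1396^8≡1173, 1396^16≡1380, 1396^32≡1039, 1396^64≡165, 1396^128≡60, 1396^256≡1789 (mod 1811).
1396^453 = 1396^(256+128+64+4+1) ≡ 169 (mod 1811).
Check: 169² = 28561 ≡ 1396 (mod 1811). The two roots are 169 and 1642.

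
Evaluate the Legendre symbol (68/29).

-1

Euler's criterion: (68/29) ≡ 10^14 (mod 29).
10^2 ≡ 13 (mod 29)
10^4 ≡ 24 (mod 29)
10^8 ≡ 25 (mod 29)
10^14 = 10^(8+4+2) ≡ 28 (mod 29).
Result is 28 ≡ −1, so (68/29) = −1.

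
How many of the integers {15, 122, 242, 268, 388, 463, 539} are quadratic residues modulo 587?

2

(15/587) = -1 → non-residue.
(122/587) = +1 → QR.
(242/587) = -1 → non-residue.
(268/587) = +1 → QR.
(388/587) = -1 → non-residue.
(463/587) = -1 → non-residue.
(539/587) = -1 → non-residue.
Total quadratic residues among the 7: 2.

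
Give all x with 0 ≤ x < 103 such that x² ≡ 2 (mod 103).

38, 65

Since 103 ≡ 3 (mod 4), a square root of 2 is 2^((103+1)/4) = 2^26 mod 103.
Repeated squaring: 2^2≡4, 2^4≡16, 2^8≡50, 2^16≡28 (mod 103).
2^26 = 2^(16+8+2) ≡ 38 (mod 103).
Check: 38² = 1444 ≡ 2 (mod 103). The two roots are 38 and 65.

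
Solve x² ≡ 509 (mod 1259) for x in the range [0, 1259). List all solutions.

304, 955

Since 1259 ≡ 3 (mod 4), a square root of 509 is 509^((1259+1)/4) = 509^315 mod 1259.
Repeated squaring: 509^2≡986, 509^4≡248, 509^8≡1072, 509^16≡976, 509^32≡772, 509^64≡477, 509^128≡909, 509^256≡377 (mod 1259).
509^315 = 509^(256+32+16+8+2+1) ≡ 955 (mod 1259).
Check: 955² = 912025 ≡ 509 (mod 1259). The two roots are 304 and 955.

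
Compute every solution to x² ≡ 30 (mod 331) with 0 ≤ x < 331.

Since 331 ≡ 3 (mod 4), a square root of 30 is 30^((331+1)/4) = 30^83 mod 331.
Repeated squaring: 30^2≡238, 30^4≡43, 30^8≡194, 30^16≡233, 30^32≡5, 30^64≡25 (mod 331).
30^83 = 30^(64+16+2+1) ≡ 19 (mod 331).
Check: 19² = 361 ≡ 30 (mod 331). The two roots are 19 and 312.

19, 312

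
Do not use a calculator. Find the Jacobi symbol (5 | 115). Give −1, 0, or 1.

Reciprocity: 5 ≡ 1 and 115 ≡ 3 (mod 4), so (5/115) = +(115/5).
Reduce top mod 5: now compute (0/5).
Top reduces to 0: gcd > 1, so the symbol is 0.

0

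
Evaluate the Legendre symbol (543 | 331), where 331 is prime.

Euler's criterion: (543/331) ≡ 212^165 (mod 331).
212^2 ≡ 259 (mod 331)
212^4 ≡ 219 (mod 331)
212^8 ≡ 297 (mod 331)
212^16 ≡ 163 (mod 331)
212^32 ≡ 89 (mod 331)
212^64 ≡ 308 (mod 331)
212^128 ≡ 198 (mod 331)
212^165 = 212^(128+32+4+1) ≡ 1 (mod 331).
Result is 1, so (543/331) = 1.

1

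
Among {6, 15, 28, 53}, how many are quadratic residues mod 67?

2

(6/67) = +1 → QR.
(15/67) = +1 → QR.
(28/67) = -1 → non-residue.
(53/67) = -1 → non-residue.
Total quadratic residues among the 4: 2.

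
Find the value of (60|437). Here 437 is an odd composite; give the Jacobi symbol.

1

Pull out 2^2: since 437 ≡ 5 (mod 8), (2/437) = -1, so (2/437)^2 = +1.
Reciprocity: 15 ≡ 3 and 437 ≡ 1 (mod 4), so (15/437) = +(437/15).
Reduce top mod 15: now compute (2/15).
Pull out 2: since 15 ≡ 7 (mod 8), (2/15) = +1.
Reached (1/15) = 1. Collecting the sign flips along the way, the symbol is +1.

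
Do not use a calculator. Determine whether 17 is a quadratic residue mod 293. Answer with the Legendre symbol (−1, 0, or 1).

1

Reciprocity: 17 ≡ 1 and 293 ≡ 1 (mod 4), so (17/293) = +(293/17).
Reduce top mod 17: now compute (4/17).
Pull out 2^2: since 17 ≡ 1 (mod 8), (2/17) = +1, so (2/17)^2 = +1.
Reached (1/17) = 1. Collecting the sign flips along the way, the symbol is +1.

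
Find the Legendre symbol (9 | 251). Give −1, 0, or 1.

Reciprocity: 9 ≡ 1 and 251 ≡ 3 (mod 4), so (9/251) = +(251/9).
Reduce top mod 9: now compute (8/9).
Pull out 2^3: since 9 ≡ 1 (mod 8), (2/9) = +1, so (2/9)^3 = +1.
Reached (1/9) = 1. Collecting the sign flips along the way, the symbol is +1.

1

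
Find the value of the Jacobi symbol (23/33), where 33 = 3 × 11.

Reciprocity: 23 ≡ 3 and 33 ≡ 1 (mod 4), so (23/33) = +(33/23).
Reduce top mod 23: now compute (10/23).
Pull out 2: since 23 ≡ 7 (mod 8), (2/23) = +1.
Reciprocity: 5 ≡ 1 and 23 ≡ 3 (mod 4), so (5/23) = +(23/5).
Reduce top mod 5: now compute (3/5).
Reciprocity: 3 ≡ 3 and 5 ≡ 1 (mod 4), so (3/5) = +(5/3).
Reduce top mod 3: now compute (2/3).
Pull out 2: since 3 ≡ 3 (mod 8), (2/3) = -1.
Reached (1/3) = 1. Collecting the sign flips along the way, the symbol is -1.

-1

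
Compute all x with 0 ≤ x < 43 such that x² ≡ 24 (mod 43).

14, 29

Since 43 ≡ 3 (mod 4), a square root of 24 is 24^((43+1)/4) = 24^11 mod 43.
Repeated squaring: 24^2≡17, 24^4≡31, 24^8≡15 (mod 43).
24^11 = 24^(8+2+1) ≡ 14 (mod 43).
Check: 14² = 196 ≡ 24 (mod 43). The two roots are 14 and 29.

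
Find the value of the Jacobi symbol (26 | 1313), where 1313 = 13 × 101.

0

Pull out 2: since 1313 ≡ 1 (mod 8), (2/1313) = +1.
Reciprocity: 13 ≡ 1 and 1313 ≡ 1 (mod 4), so (13/1313) = +(1313/13).
Reduce top mod 13: now compute (0/13).
Top reduces to 0: gcd > 1, so the symbol is 0.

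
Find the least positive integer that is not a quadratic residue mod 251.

2

(2/251) = −1, so 2 is the smallest positive non-residue mod 251.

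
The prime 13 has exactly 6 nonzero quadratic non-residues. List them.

2,5,6,7,8,11

Square k = 1,…,6 (k and 13−k give the same square):
1²=1, 2²=4, 3²=9, 4²≡3, 5²≡12, 6²≡10 (mod 13).
The residues are {1, 3, 4, 9, 10, 12}; the non-residues are the remaining 6 nonzero classes.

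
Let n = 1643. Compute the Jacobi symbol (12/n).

1

Pull out 2^2: since 1643 ≡ 3 (mod 8), (2/1643) = -1, so (2/1643)^2 = +1.
Reciprocity: 3 ≡ 3 and 1643 ≡ 3 (mod 4), so (3/1643) = −(1643/3).
Reduce top mod 3: now compute (2/3).
Pull out 2: since 3 ≡ 3 (mod 8), (2/3) = -1.
Reached (1/3) = 1. Collecting the sign flips along the way, the symbol is +1.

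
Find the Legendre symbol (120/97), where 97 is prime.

-1

Euler's criterion: (120/97) ≡ 23^48 (mod 97).
23^2 ≡ 44 (mod 97)
23^4 ≡ 93 (mod 97)
23^8 ≡ 16 (mod 97)
23^16 ≡ 62 (mod 97)
23^32 ≡ 61 (mod 97)
23^48 = 23^(32+16) ≡ 96 (mod 97).
Result is 96 ≡ −1, so (120/97) = −1.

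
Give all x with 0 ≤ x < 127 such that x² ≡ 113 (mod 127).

42, 85

Since 127 ≡ 3 (mod 4), a square root of 113 is 113^((127+1)/4) = 113^32 mod 127.
Repeated squaring: 113^2≡69, 113^4≡62, 113^8≡34, 113^16≡13, 113^32≡42 (mod 127).
113^32 = 113^(32) ≡ 42 (mod 127).
Check: 42² = 1764 ≡ 113 (mod 127). The two roots are 42 and 85.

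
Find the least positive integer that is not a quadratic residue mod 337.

5

(2/337) = +1, so 2 is a residue.
(3/337) = +1, so 3 is a residue.
(4/337) = +1, so 4 is a residue.
(5/337) = −1, so 5 is the smallest positive non-residue mod 337.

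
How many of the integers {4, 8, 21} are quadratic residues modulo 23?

(4/23) = +1 → QR.
(8/23) = +1 → QR.
(21/23) = -1 → non-residue.
Total quadratic residues among the 3: 2.

2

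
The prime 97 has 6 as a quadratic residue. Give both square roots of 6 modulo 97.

43, 54

97 ≡ 1 (mod 4), so we find a root by search.
Trying successive values, 43² = 1849 ≡ 6 (mod 97). The other root is 97 − 43 = 54.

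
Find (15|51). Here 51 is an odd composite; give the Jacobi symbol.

Reciprocity: 15 ≡ 3 and 51 ≡ 3 (mod 4), so (15/51) = −(51/15).
Reduce top mod 15: now compute (6/15).
Pull out 2: since 15 ≡ 7 (mod 8), (2/15) = +1.
Reciprocity: 3 ≡ 3 and 15 ≡ 3 (mod 4), so (3/15) = −(15/3).
Reduce top mod 3: now compute (0/3).
Top reduces to 0: gcd > 1, so the symbol is 0.

0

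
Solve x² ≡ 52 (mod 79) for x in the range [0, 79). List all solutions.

17, 62

Since 79 ≡ 3 (mod 4), a square root of 52 is 52^((79+1)/4) = 52^20 mod 79.
Repeated squaring: 52^2≡18, 52^4≡8, 52^8≡64, 52^16≡67 (mod 79).
52^20 = 52^(16+4) ≡ 62 (mod 79).
Check: 62² = 3844 ≡ 52 (mod 79). The two roots are 17 and 62.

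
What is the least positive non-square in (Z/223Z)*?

(2/223) = +1, so 2 is a residue.
(3/223) = −1, so 3 is the smallest positive non-residue mod 223.

3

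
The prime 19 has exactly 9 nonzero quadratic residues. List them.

Square k = 1,…,9 (k and 19−k give the same square):
1²=1, 2²=4, 3²=9, 4²=16, 5²≡6, 6²≡17, 7²≡11, 8²≡7, 9²≡5 (mod 19).
So the quadratic residues mod 19 are {1, 4, 5, 6, 7, 9, 11, 16, 17}.

1 4 5 6 7 9 11 16 17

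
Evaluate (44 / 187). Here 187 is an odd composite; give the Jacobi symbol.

Pull out 2^2: since 187 ≡ 3 (mod 8), (2/187) = -1, so (2/187)^2 = +1.
Reciprocity: 11 ≡ 3 and 187 ≡ 3 (mod 4), so (11/187) = −(187/11).
Reduce top mod 11: now compute (0/11).
Top reduces to 0: gcd > 1, so the symbol is 0.

0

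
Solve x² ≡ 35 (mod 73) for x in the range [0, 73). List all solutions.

20, 53

73 ≡ 1 (mod 4), so we find a root by search.
Trying successive values, 20² = 400 ≡ 35 (mod 73). The other root is 73 − 20 = 53.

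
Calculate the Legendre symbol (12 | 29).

Pull out 2^2: since 29 ≡ 5 (mod 8), (2/29) = -1, so (2/29)^2 = +1.
Reciprocity: 3 ≡ 3 and 29 ≡ 1 (mod 4), so (3/29) = +(29/3).
Reduce top mod 3: now compute (2/3).
Pull out 2: since 3 ≡ 3 (mod 8), (2/3) = -1.
Reached (1/3) = 1. Collecting the sign flips along the way, the symbol is -1.

-1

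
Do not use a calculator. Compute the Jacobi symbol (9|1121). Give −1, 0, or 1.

Reciprocity: 9 ≡ 1 and 1121 ≡ 1 (mod 4), so (9/1121) = +(1121/9).
Reduce top mod 9: now compute (5/9).
Reciprocity: 5 ≡ 1 and 9 ≡ 1 (mod 4), so (5/9) = +(9/5).
Reduce top mod 5: now compute (4/5).
Pull out 2^2: since 5 ≡ 5 (mod 8), (2/5) = -1, so (2/5)^2 = +1.
Reached (1/5) = 1. Collecting the sign flips along the way, the symbol is +1.

1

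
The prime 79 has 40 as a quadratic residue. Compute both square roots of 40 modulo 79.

35, 44

Since 79 ≡ 3 (mod 4), a square root of 40 is 40^((79+1)/4) = 40^20 mod 79.
Repeated squaring: 40^2≡20, 40^4≡5, 40^8≡25, 40^16≡72 (mod 79).
40^20 = 40^(16+4) ≡ 44 (mod 79).
Check: 44² = 1936 ≡ 40 (mod 79). The two roots are 35 and 44.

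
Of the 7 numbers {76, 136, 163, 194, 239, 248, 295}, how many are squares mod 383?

4

(76/383) = +1 → QR.
(136/383) = +1 → QR.
(163/383) = -1 → non-residue.
(194/383) = -1 → non-residue.
(239/383) = -1 → non-residue.
(248/383) = +1 → QR.
(295/383) = +1 → QR.
Total quadratic residues among the 7: 4.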